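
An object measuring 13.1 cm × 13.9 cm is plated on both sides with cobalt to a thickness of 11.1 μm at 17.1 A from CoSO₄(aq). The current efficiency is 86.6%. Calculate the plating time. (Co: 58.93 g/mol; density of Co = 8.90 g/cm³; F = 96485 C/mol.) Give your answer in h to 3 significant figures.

0.221 h

Plated area = 2 × 13.1 × 13.9 = 364.2 cm²
Volume = 364.2 × 11.1×10⁻⁴ cm = 0.4043 cm³
m(Co) = 0.4043 × 8.90 = 3.598 g
n(Co) = 3.598 / 58.93 = 0.06106 mol; n(e⁻) = 2 × 0.06106 = 0.1221 mol
Q = 0.1221 × 96485 / 0.866 = 13600 C
t = 13600 / 17.1 = 795.3 s = 0.221 h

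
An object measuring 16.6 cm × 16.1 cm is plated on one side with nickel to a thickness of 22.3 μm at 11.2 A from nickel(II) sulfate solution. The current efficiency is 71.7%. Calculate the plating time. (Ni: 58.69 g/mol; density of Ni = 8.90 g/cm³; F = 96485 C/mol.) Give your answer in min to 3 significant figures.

Plated area = 16.6 × 16.1 = 267.3 cm²
Volume = 267.3 × 22.3×10⁻⁴ cm = 0.5961 cm³
m(Ni) = 0.5961 × 8.90 = 5.305 g
n(Ni) = 5.305 / 58.69 = 0.09039 mol; n(e⁻) = 2 × 0.09039 = 0.1808 mol
Q = 0.1808 × 96485 / 0.717 = 24330 C
t = 24330 / 11.2 = 2172 s = 36.2 min

36.2 min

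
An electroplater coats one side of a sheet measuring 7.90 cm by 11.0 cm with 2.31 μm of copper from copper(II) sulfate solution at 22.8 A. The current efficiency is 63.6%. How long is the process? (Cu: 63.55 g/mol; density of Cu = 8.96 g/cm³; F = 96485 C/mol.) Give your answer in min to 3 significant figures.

0.628 min

Plated area = 7.90 × 11.0 = 86.90 cm²
Volume = 86.90 × 2.31×10⁻⁴ cm = 0.02007 cm³
m(Cu) = 0.02007 × 8.96 = 0.1798 g
n(Cu) = 0.1798 / 63.55 = 0.002829 mol; n(e⁻) = 2 × 0.002829 = 0.005658 mol
Q = 0.005658 × 96485 / 0.636 = 858.4 C
t = 858.4 / 22.8 = 37.65 s = 0.628 min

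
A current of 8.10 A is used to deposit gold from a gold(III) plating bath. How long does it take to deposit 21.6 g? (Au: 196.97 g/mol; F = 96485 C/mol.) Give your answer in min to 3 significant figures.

n(Au) = 21.6 / 196.97 = 0.1097 mol
Au³⁺ + 3e⁻ → Au, so n(e⁻) = 3 × 0.1097 = 0.3291 mol
Q = 0.3291 × 96485 = 31750 C
t = Q / I = 31750 / 8.10 = 3920 s = 65.3 min

65.3 min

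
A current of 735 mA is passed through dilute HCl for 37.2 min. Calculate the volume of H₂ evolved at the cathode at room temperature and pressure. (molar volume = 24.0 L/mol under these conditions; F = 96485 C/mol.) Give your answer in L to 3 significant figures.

Q = It = 0.735 × 2232 = 1641 C
n(e⁻) = 1641 / 96485 = 0.01701 mol
2H⁺ + 2e⁻ → H₂, so n(H₂) = 0.01701 / 2 = 0.008505 mol
V = 0.008505 × 24.0 = 0.2041 L

0.204 L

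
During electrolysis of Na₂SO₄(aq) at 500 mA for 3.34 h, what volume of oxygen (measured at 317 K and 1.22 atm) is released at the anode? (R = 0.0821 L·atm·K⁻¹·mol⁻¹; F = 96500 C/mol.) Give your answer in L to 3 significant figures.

0.332 L

Charge passed = 0.500 × 12024 = 6012 C
n(e⁻) = Q/F = 6012/96500 = 0.06230 mol
2H₂O → O₂ + 4H⁺ + 4e⁻, so n(O₂) = 0.06230 / 4 = 0.01558 mol
V = nRT/P = 0.01558 × 0.0821 × 317 / 1.22 = 0.3324 L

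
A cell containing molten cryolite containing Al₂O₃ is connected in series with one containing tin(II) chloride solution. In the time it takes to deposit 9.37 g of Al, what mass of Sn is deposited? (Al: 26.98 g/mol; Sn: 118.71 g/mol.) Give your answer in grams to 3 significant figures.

61.8 g

n(Al) = 9.37 / 26.98 = 0.3473 mol
Al³⁺ + 3e⁻ → Al, so n(e⁻) = 3 × 0.3473 = 1.042 mol
Same current for the same time ⇒ same n(e⁻) = 1.042 mol in both cells.
Sn²⁺ + 2e⁻ → Sn, so n(Sn) = 1.042 / 2 = 0.5210 mol
m(Sn) = 0.5210 × 118.71 = 61.8 g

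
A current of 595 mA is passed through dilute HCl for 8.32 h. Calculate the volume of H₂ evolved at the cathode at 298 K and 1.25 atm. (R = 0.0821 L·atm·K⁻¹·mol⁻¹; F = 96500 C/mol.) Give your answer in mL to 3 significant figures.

1810 mL

Charge passed = 0.595 × 29952 = 17820 C
n(e⁻) = Q/F = 17820/96500 = 0.1847 mol
2H⁺ + 2e⁻ → H₂, so n(H₂) = 0.1847 / 2 = 0.09235 mol
V = nRT/P = 0.09235 × 0.0821 × 298 / 1.25 = 1.808 L
= 1810 mL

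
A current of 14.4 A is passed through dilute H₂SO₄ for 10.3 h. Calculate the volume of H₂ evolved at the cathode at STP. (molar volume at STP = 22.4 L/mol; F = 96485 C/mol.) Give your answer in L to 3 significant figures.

62.0 L

Q = It = 14.4 × 37080 = 5.340×10^5 C
n(e⁻) = Q/F = 5.340×10^5/96485 = 5.535 mol
2H⁺ + 2e⁻ → H₂, so n(H₂) = 5.535 / 2 = 2.768 mol
V = 2.768 × 22.4 = 62.00 L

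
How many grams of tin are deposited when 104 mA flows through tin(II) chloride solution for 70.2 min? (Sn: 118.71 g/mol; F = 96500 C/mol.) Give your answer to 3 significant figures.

Q = It = 0.104 × 4212 = 438.0 C
n(e⁻) = 438.0 / 96500 = 0.004539 mol
Sn²⁺ + 2e⁻ → Sn, so n(Sn) = 0.004539 / 2 = 0.002270 mol
m = 0.002270 × 118.71 = 0.269 g

0.269 g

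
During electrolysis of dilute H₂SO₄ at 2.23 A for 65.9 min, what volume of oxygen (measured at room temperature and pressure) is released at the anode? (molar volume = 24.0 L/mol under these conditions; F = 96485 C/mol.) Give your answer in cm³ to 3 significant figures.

548 cm³

Charge passed = 2.23 × 3954 = 8817 C
n(e⁻) = 8817 / 96485 = 0.09138 mol
2H₂O → O₂ + 4H⁺ + 4e⁻, so n(O₂) = 0.09138 / 4 = 0.02285 mol
V = 0.02285 × 24.0 = 0.5484 L
= 548 cm³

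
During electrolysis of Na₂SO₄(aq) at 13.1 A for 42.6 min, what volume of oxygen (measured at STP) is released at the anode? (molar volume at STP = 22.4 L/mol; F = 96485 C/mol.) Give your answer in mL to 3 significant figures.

Charge passed = 13.1 × 2556 = 33480 C
Moles of electrons = 33480 / 96485 = 0.3470 mol
2H₂O → O₂ + 4H⁺ + 4e⁻, so n(O₂) = 0.3470 / 4 = 0.08675 mol
V = 0.08675 × 22.4 = 1.943 L
= 1940 mL

1940 mL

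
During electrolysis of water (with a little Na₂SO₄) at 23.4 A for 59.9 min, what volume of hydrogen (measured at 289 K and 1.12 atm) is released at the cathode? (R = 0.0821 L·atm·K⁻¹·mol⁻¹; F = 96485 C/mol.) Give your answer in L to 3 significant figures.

9.23 L

Q = 23.4 A × 3594 s = 84100 C
Moles of electrons = 84100 / 96485 = 0.8716 mol
2H⁺ + 2e⁻ → H₂, so n(H₂) = 0.8716 / 2 = 0.4358 mol
V = nRT/P = 0.4358 × 0.0821 × 289 / 1.12 = 9.232 L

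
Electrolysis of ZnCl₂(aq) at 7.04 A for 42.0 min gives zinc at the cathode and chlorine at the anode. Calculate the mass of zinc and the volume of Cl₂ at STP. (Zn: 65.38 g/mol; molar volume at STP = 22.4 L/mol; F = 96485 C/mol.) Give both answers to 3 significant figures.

6.01 g Zn; 2.06 L Cl₂

Q = 7.04 × 2520 = 17740 C; n(e⁻) = 17740 / 96485 = 0.1839 mol
Cathode: Zn²⁺ + 2e⁻ → Zn → n(Zn) = 0.1839/2 = 0.09195 mol → 6.01 g
Anode: 2Cl⁻ → Cl₂ + 2e⁻ → n(Cl₂) = 0.1839/2 = 0.09195 mol → 2.06 L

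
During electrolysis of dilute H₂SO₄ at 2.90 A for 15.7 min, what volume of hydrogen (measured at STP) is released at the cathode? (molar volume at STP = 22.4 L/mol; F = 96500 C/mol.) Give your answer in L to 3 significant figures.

0.317 L

Q = It = 2.90 × 942 = 2732 C
n(e⁻) = 2732 / 96500 = 0.02831 mol
2H⁺ + 2e⁻ → H₂, so n(H₂) = 0.02831 / 2 = 0.01416 mol
V = 0.01416 × 22.4 = 0.3172 L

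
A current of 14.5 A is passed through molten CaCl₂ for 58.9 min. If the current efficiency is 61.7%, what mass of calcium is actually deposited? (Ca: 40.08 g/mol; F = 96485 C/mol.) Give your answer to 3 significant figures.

Q = 14.5 × 3534 = 51240 C
n(e⁻) = 51240 / 96485 = 0.5311 mol
Ca²⁺ + 2e⁻ → Ca, so theoretical m(Ca) = 0.2656 × 40.08 = 10.65 g
Actual mass = 61.7% × 10.65 = 6.57 g

6.57 g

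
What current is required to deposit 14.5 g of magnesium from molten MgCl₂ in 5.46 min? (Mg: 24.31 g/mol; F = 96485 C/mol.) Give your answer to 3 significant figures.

351 A

n(Mg) = 14.5 / 24.31 = 0.5965 mol
Mg²⁺ + 2e⁻ → Mg, so n(e⁻) = 2 × 0.5965 = 1.193 mol
Q = 1.193 × 96485 = 1.151×10^5 C
I = Q / t = 1.151×10^5 / 327.6 s = 351 A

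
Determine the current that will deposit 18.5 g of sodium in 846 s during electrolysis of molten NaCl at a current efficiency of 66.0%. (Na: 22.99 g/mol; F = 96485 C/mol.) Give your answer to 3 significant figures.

139 A

n(Na) = 18.5 / 22.99 = 0.8047 mol
Na⁺ + e⁻ → Na, so n(e⁻) = 0.8047 mol
Q = 0.8047 × 96485 / 0.660 = 1.176×10^5 C
I = Q / t = 1.176×10^5 / 846 s = 139 A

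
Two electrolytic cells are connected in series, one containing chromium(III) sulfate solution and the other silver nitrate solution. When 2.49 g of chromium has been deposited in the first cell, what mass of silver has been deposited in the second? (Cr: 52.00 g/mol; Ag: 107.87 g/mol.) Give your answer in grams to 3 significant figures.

n(Cr) = 2.49 / 52.00 = 0.04788 mol
Cr³⁺ + 3e⁻ → Cr, so n(e⁻) = 3 × 0.04788 = 0.1436 mol
In series, the same 0.1436 mol of electrons flows through the second cell.
Ag⁺ + e⁻ → Ag, so n(Ag) = 0.1436 mol
m(Ag) = 0.1436 × 107.87 = 15.5 g

15.5 g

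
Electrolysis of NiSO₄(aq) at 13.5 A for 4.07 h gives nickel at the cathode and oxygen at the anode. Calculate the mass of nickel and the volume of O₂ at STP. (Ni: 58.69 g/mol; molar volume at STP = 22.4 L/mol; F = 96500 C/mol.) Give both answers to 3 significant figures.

60.2 g Ni; 11.5 L O₂

Q = 13.5 × 14652 = 1.978×10^5 C; n(e⁻) = 1.978×10^5 / 96500 = 2.050 mol
Cathode: Ni²⁺ + 2e⁻ → Ni → n(Ni) = 2.050/2 = 1.025 mol → 60.2 g
Anode: 2H₂O → O₂ + 4H⁺ + 4e⁻ → n(O₂) = 2.050/4 = 0.5125 mol → 11.5 L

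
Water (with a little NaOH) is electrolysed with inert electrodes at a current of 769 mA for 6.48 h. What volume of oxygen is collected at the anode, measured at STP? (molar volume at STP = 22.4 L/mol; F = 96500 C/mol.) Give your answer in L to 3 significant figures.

1.04 L

Charge passed = 0.769 × 23328 = 17940 C
Moles of electrons = 17940 / 96500 = 0.1859 mol
2H₂O → O₂ + 4H⁺ + 4e⁻, so n(O₂) = 0.1859 / 4 = 0.04648 mol
V = 0.04648 × 22.4 = 1.041 L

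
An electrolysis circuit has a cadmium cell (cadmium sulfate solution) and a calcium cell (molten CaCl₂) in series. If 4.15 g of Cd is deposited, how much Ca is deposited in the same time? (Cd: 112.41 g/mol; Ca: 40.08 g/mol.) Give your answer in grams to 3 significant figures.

n(Cd) = 4.15 / 112.41 = 0.03692 mol
Cd²⁺ + 2e⁻ → Cd, so n(e⁻) = 2 × 0.03692 = 0.07384 mol
Same current for the same time ⇒ same n(e⁻) = 0.07384 mol in both cells.
Ca²⁺ + 2e⁻ → Ca, so n(Ca) = 0.07384 / 2 = 0.03692 mol
m(Ca) = 0.03692 × 40.08 = 1.48 g

1.48 g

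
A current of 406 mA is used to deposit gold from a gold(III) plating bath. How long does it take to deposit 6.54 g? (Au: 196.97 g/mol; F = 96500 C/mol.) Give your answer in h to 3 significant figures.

6.58 h

n(Au) = 6.54 / 196.97 = 0.03320 mol
Au³⁺ + 3e⁻ → Au, so n(e⁻) = 3 × 0.03320 = 0.09960 mol
Q = 0.09960 × 96500 = 9611 C
t = Q / I = 9611 / 0.406 = 23670 s = 6.58 h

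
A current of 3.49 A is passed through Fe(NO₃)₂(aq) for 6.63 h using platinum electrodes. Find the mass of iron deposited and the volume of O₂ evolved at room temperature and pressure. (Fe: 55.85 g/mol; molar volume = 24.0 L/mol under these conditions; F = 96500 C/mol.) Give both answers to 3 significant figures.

24.1 g Fe; 5.18 L O₂

Q = 3.49 × 23868 = 83300 C; n(e⁻) = 83300 / 96500 = 0.8632 mol
Cathode: Fe²⁺ + 2e⁻ → Fe → n(Fe) = 0.8632/2 = 0.4316 mol → 24.1 g
Anode: 2H₂O → O₂ + 4H⁺ + 4e⁻ → n(O₂) = 0.8632/4 = 0.2158 mol → 5.18 L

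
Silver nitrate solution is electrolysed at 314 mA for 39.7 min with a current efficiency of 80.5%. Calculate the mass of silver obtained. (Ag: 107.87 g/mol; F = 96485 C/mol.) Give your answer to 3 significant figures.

0.673 g

Q = 0.314 × 2382 = 747.9 C
n(e⁻) = 747.9 / 96485 = 0.007751 mol
Ag⁺ + e⁻ → Ag, so theoretical m(Ag) = 0.007751 × 107.87 = 0.8361 g
Actual mass = 80.5% × 0.8361 = 0.673 g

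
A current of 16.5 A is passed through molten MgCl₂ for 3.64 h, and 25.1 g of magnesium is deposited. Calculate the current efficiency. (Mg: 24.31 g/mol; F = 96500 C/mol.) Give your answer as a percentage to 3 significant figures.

Q = 16.5 × 13104 = 2.162×10^5 C
n(e⁻) = 2.162×10^5 / 96500 = 2.240 mol
Mg²⁺ + 2e⁻ → Mg, so theoretical n(Mg) = 1.120 mol → 27.23 g
Efficiency = 25.1 / 27.23 = 0.9218 = 92.2%

92.2%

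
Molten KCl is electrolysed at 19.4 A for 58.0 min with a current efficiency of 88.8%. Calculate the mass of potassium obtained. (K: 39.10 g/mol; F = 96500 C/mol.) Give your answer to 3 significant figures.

24.3 g

Q = 19.4 × 3480 = 67510 C
n(e⁻) = 67510 / 96500 = 0.6996 mol
K⁺ + e⁻ → K, so theoretical m(K) = 0.6996 × 39.10 = 27.35 g
Actual mass = 88.8% × 27.35 = 24.3 g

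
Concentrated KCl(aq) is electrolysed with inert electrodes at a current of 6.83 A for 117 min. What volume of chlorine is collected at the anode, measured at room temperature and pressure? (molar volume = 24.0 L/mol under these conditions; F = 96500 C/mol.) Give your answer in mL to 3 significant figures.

5960 mL

Charge passed = 6.83 × 7020 = 47950 C
Moles of electrons = 47950 / 96500 = 0.4969 mol
2Cl⁻ → Cl₂ + 2e⁻, so n(Cl₂) = 0.4969 / 2 = 0.2485 mol
V = 0.2485 × 24.0 = 5.964 L
= 5960 mL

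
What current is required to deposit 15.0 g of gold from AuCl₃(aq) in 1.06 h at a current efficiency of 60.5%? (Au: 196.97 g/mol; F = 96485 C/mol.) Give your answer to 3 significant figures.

9.55 A

n(Au) = 15.0 / 196.97 = 0.07615 mol
Au³⁺ + 3e⁻ → Au, so n(e⁻) = 3 × 0.07615 = 0.2285 mol
Q = 0.2285 × 96485 / 0.605 = 36440 C
I = Q / t = 36440 / 3816 s = 9.55 A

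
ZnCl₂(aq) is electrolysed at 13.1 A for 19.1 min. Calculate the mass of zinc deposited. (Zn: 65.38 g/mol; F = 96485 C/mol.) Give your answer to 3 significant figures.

Charge passed = 13.1 × 1146 = 15010 C
n(e⁻) = 15010 / 96485 = 0.1556 mol
Zn²⁺ + 2e⁻ → Zn, so n(Zn) = 0.1556 / 2 = 0.07780 mol
m = 0.07780 × 65.38 = 5.09 g

5.09 g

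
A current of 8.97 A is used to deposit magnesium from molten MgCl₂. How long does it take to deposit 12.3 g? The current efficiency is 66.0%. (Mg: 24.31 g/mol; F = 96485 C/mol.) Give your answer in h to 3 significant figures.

n(Mg) = 12.3 / 24.31 = 0.5060 mol
Mg²⁺ + 2e⁻ → Mg, so n(e⁻) = 2 × 0.5060 = 1.012 mol
Q = 1.012 × 96485 / 0.660 = 1.479×10^5 C
t = Q / I = 1.479×10^5 / 8.97 = 16490 s = 4.58 h

4.58 h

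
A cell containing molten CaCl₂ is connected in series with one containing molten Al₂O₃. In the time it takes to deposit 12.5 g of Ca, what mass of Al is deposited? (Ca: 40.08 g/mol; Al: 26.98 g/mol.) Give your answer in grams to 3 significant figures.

n(Ca) = 12.5 / 40.08 = 0.3119 mol
Ca²⁺ + 2e⁻ → Ca, so n(e⁻) = 2 × 0.3119 = 0.6238 mol
The cells are in series, so the same charge (and hence the same n(e⁻) = 0.6238 mol) passes through both.
Al³⁺ + 3e⁻ → Al, so n(Al) = 0.6238 / 3 = 0.2079 mol
m(Al) = 0.2079 × 26.98 = 5.61 g

5.61 g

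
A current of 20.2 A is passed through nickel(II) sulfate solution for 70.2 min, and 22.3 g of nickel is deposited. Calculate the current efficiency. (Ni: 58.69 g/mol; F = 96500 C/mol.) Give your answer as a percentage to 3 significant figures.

86.2%

Q = 20.2 × 4212 = 85080 C
n(e⁻) = 85080 / 96500 = 0.8817 mol
Ni²⁺ + 2e⁻ → Ni, so theoretical n(Ni) = 0.4409 mol → 25.88 g
Efficiency = 22.3 / 25.88 = 0.8617 = 86.2%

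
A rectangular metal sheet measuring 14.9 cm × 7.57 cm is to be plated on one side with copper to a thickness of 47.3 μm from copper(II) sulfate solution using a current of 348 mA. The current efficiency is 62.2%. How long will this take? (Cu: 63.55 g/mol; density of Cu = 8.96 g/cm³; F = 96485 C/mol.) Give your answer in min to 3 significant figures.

1120 min

Plated area = 14.9 × 7.57 = 112.8 cm²
Volume = 112.8 × 47.3×10⁻⁴ cm = 0.5335 cm³
m(Cu) = 0.5335 × 8.96 = 4.780 g
n(Cu) = 4.780 / 63.55 = 0.07522 mol; n(e⁻) = 2 × 0.07522 = 0.1504 mol
Q = 0.1504 × 96485 / 0.622 = 23330 C
t = 23330 / 0.348 = 67040 s = 1120 min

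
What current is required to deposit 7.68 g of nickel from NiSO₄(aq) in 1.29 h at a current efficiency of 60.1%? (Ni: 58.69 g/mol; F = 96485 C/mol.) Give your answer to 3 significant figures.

9.05 A

n(Ni) = 7.68 / 58.69 = 0.1309 mol
Ni²⁺ + 2e⁻ → Ni, so n(e⁻) = 2 × 0.1309 = 0.2618 mol
Q = 0.2618 × 96485 / 0.601 = 42030 C
I = Q / t = 42030 / 4644 s = 9.05 A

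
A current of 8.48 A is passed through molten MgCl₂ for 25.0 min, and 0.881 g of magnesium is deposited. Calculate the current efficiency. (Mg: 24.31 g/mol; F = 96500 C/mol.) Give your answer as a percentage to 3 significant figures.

55.0%

Q = 8.48 × 1500 = 12720 C
n(e⁻) = 12720 / 96500 = 0.1318 mol
Mg²⁺ + 2e⁻ → Mg, so theoretical n(Mg) = 0.06590 mol → 1.602 g
Efficiency = 0.881 / 1.602 = 0.5499 = 55.0%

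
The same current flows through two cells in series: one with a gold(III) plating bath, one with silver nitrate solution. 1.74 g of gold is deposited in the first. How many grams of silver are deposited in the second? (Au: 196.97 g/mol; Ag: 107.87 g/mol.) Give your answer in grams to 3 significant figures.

n(Au) = 1.74 / 196.97 = 0.008834 mol
Au³⁺ + 3e⁻ → Au, so n(e⁻) = 3 × 0.008834 = 0.02650 mol
Since the cells are in series, n(e⁻) in the Ag cell is also 0.02650 mol.
Ag⁺ + e⁻ → Ag, so n(Ag) = 0.02650 mol
m(Ag) = 0.02650 × 107.87 = 2.86 g

2.86 g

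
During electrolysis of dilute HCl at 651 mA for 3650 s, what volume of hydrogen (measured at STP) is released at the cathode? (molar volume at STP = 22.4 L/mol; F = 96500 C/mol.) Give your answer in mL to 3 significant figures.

276 mL

Q = It = 0.651 × 3650 = 2376 C
n(e⁻) = 2376 / 96500 = 0.02462 mol
2H⁺ + 2e⁻ → H₂, so n(H₂) = 0.02462 / 2 = 0.01231 mol
V = 0.01231 × 22.4 = 0.2757 L
= 276 mL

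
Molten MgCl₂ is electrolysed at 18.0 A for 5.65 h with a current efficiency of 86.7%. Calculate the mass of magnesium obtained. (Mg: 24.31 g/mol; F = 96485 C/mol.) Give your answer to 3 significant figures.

40.0 g

Q = 18.0 × 20340 = 3.661×10^5 C
n(e⁻) = 3.661×10^5 / 96485 = 3.794 mol
Mg²⁺ + 2e⁻ → Mg, so theoretical m(Mg) = 1.897 × 24.31 = 46.12 g
Actual mass = 86.7% × 46.12 = 40.0 g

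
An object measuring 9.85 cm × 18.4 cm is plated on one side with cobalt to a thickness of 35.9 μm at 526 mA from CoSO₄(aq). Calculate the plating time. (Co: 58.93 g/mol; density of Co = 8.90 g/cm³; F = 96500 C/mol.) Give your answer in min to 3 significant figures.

601 min

Plated area = 9.85 × 18.4 = 181.2 cm²
Volume = 181.2 × 35.9×10⁻⁴ cm = 0.6505 cm³
m(Co) = 0.6505 × 8.90 = 5.789 g
n(Co) = 5.789 / 58.93 = 0.09824 mol; n(e⁻) = 2 × 0.09824 = 0.1965 mol
Q = 0.1965 × 96500 = 18960 C
t = 18960 / 0.526 = 36050 s = 601 min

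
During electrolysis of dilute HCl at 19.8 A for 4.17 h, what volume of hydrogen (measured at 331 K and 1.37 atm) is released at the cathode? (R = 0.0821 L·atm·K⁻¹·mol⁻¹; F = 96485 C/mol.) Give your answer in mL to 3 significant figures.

Q = 19.8 A × 15012 s = 2.972×10^5 C
Moles of electrons = 2.972×10^5 / 96485 = 3.080 mol
2H⁺ + 2e⁻ → H₂, so n(H₂) = 3.080 / 2 = 1.540 mol
V = nRT/P = 1.540 × 0.0821 × 331 / 1.37 = 30.55 L
= 30600 mL

30600 mL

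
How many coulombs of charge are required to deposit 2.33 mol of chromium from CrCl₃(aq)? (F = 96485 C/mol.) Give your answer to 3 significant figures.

6.74×10^5 C

Cr³⁺ + 3e⁻ → Cr, so n(e⁻) = 3 × 2.33 = 6.990 mol
Q = 6.990 × 96485 = 6.744×10^5 C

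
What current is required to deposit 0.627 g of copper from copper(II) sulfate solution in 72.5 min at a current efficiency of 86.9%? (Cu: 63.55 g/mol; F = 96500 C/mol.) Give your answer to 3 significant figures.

n(Cu) = 0.627 / 63.55 = 0.009866 mol
Cu²⁺ + 2e⁻ → Cu, so n(e⁻) = 2 × 0.009866 = 0.01973 mol
Q = 0.01973 × 96500 / 0.869 = 2191 C
I = Q / t = 2191 / 4350 s = 0.504 A

0.504 A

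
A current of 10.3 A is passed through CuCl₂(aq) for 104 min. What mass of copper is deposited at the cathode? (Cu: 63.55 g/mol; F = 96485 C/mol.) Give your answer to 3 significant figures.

21.2 g

Charge passed = 10.3 × 6240 = 64270 C
Moles of electrons = 64270 / 96485 = 0.6661 mol
Cu²⁺ + 2e⁻ → Cu, so n(Cu) = 0.6661 / 2 = 0.3331 mol
m = 0.3331 × 63.55 = 21.2 g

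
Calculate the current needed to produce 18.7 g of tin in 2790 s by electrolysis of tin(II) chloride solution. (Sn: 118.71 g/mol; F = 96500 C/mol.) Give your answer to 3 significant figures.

n(Sn) = 18.7 / 118.71 = 0.1575 mol
Sn²⁺ + 2e⁻ → Sn, so n(e⁻) = 2 × 0.1575 = 0.3150 mol
Q = 0.3150 × 96500 = 30400 C
I = Q / t = 30400 / 2790 s = 10.9 A

10.9 A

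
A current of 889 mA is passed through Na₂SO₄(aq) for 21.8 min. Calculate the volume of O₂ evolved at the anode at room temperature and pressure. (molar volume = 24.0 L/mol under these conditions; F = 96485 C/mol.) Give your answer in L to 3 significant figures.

0.0723 L

Q = 0.889 A × 1308 s = 1163 C
Moles of electrons = 1163 / 96485 = 0.01205 mol
2H₂O → O₂ + 4H⁺ + 4e⁻, so n(O₂) = 0.01205 / 4 = 0.003013 mol
V = 0.003013 × 24.0 = 0.07231 L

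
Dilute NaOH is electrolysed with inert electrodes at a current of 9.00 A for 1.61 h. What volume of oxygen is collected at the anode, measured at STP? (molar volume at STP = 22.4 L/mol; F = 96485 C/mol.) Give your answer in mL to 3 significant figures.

Charge passed = 9.00 × 5796 = 52160 C
n(e⁻) = 52160 / 96485 = 0.5406 mol
2H₂O → O₂ + 4H⁺ + 4e⁻, so n(O₂) = 0.5406 / 4 = 0.1352 mol
V = 0.1352 × 22.4 = 3.028 L
= 3030 mL

3030 mL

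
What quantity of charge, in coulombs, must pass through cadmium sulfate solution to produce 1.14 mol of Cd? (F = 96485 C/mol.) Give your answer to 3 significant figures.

2.20×10^5 C

Cd²⁺ + 2e⁻ → Cd, so n(e⁻) = 2 × 1.14 = 2.280 mol
Q = 2.280 × 96485 = 2.200×10^5 C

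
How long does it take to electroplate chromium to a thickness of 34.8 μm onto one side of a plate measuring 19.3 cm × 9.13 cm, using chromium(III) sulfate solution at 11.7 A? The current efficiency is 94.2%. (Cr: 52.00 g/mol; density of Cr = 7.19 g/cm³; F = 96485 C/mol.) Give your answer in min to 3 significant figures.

Plated area = 19.3 × 9.13 = 176.2 cm²
Volume = 176.2 × 34.8×10⁻⁴ cm = 0.6132 cm³
m(Cr) = 0.6132 × 7.19 = 4.409 g
n(Cr) = 4.409 / 52.00 = 0.08479 mol; n(e⁻) = 3 × 0.08479 = 0.2544 mol
Q = 0.2544 × 96485 / 0.942 = 26060 C
t = 26060 / 11.7 = 2227 s = 37.1 min

37.1 min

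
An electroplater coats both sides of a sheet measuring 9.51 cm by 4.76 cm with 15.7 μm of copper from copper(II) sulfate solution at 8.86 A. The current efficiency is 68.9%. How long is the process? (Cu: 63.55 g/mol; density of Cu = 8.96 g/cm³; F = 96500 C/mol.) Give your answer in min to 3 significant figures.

Plated area = 2 × 9.51 × 4.76 = 90.54 cm²
Volume = 90.54 × 15.7×10⁻⁴ cm = 0.1421 cm³
m(Cu) = 0.1421 × 8.96 = 1.273 g
n(Cu) = 1.273 / 63.55 = 0.02003 mol; n(e⁻) = 2 × 0.02003 = 0.04006 mol
Q = 0.04006 × 96500 / 0.689 = 5611 C
t = 5611 / 8.86 = 633.3 s = 10.6 min

10.6 min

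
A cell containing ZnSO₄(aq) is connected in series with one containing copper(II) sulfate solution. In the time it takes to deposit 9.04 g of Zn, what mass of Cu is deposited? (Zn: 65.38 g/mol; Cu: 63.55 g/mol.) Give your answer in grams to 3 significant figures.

n(Zn) = 9.04 / 65.38 = 0.1383 mol
Zn²⁺ + 2e⁻ → Zn, so n(e⁻) = 2 × 0.1383 = 0.2766 mol
In series, the same 0.2766 mol of electrons flows through the second cell.
Cu²⁺ + 2e⁻ → Cu, so n(Cu) = 0.2766 / 2 = 0.1383 mol
m(Cu) = 0.1383 × 63.55 = 8.79 g

8.79 g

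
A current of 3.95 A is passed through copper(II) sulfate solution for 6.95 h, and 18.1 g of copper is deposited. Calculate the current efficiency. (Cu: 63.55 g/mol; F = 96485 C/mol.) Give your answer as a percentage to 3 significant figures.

Q = 3.95 × 25020 = 98830 C
n(e⁻) = 98830 / 96485 = 1.024 mol
Cu²⁺ + 2e⁻ → Cu, so theoretical n(Cu) = 0.5120 mol → 32.54 g
Efficiency = 18.1 / 32.54 = 0.5562 = 55.6%

55.6%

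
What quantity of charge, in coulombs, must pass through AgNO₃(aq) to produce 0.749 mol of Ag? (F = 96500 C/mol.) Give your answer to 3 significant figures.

72300 C

Ag⁺ + e⁻ → Ag, so n(e⁻) = 1 × 0.749 = 0.7490 mol
Q = 0.7490 × 96500 = 72280 C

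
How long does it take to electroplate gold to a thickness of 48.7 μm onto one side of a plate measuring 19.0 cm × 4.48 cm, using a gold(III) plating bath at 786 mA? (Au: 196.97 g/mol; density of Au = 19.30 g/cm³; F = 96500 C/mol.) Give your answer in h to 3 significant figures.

4.16 h

Plated area = 19.0 × 4.48 = 85.12 cm²
Volume = 85.12 × 48.7×10⁻⁴ cm = 0.4145 cm³
m(Au) = 0.4145 × 19.30 = 8.000 g
n(Au) = 8.000 / 196.97 = 0.04062 mol; n(e⁻) = 3 × 0.04062 = 0.1219 mol
Q = 0.1219 × 96500 = 11760 C
t = 11760 / 0.786 = 14960 s = 4.16 h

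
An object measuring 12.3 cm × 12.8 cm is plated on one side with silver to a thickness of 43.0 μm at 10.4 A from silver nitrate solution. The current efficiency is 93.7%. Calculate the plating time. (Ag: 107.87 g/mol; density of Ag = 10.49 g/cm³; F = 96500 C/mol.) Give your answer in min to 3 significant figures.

10.9 min

Plated area = 12.3 × 12.8 = 157.4 cm²
Volume = 157.4 × 43.0×10⁻⁴ cm = 0.6768 cm³
m(Ag) = 0.6768 × 10.49 = 7.100 g
n(Ag) = 7.100 / 107.87 = 0.06582 mol; n(e⁻) = 0.06582 mol
Q = 0.06582 × 96500 / 0.937 = 6779 C
t = 6779 / 10.4 = 651.8 s = 10.9 min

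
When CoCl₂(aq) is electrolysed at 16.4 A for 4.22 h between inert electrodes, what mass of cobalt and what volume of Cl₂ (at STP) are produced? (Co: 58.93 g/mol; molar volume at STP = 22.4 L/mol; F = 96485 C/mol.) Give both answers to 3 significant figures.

76.1 g Co; 28.9 L Cl₂

Q = 16.4 × 15192 = 2.491×10^5 C; n(e⁻) = 2.491×10^5 / 96485 = 2.582 mol
Cathode: Co²⁺ + 2e⁻ → Co → n(Co) = 2.582/2 = 1.291 mol → 76.1 g
Anode: 2Cl⁻ → Cl₂ + 2e⁻ → n(Cl₂) = 2.582/2 = 1.291 mol → 28.9 L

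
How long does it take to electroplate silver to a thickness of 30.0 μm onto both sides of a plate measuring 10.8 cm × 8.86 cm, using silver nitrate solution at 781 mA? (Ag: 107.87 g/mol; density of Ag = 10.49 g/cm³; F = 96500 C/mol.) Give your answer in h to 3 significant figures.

1.92 h

Plated area = 2 × 10.8 × 8.86 = 191.4 cm²
Volume = 191.4 × 30.0×10⁻⁴ cm = 0.5742 cm³
m(Ag) = 0.5742 × 10.49 = 6.023 g
n(Ag) = 6.023 / 107.87 = 0.05584 mol; n(e⁻) = 0.05584 mol
Q = 0.05584 × 96500 = 5389 C
t = 5389 / 0.781 = 6900 s = 1.92 h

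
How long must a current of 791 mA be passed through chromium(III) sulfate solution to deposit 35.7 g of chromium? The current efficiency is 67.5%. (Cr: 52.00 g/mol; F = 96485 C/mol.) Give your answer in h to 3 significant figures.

n(Cr) = 35.7 / 52.00 = 0.6865 mol
Cr³⁺ + 3e⁻ → Cr, so n(e⁻) = 3 × 0.6865 = 2.060 mol
Q = 2.060 × 96485 / 0.675 = 2.945×10^5 C
t = Q / I = 2.945×10^5 / 0.791 = 3.723×10^5 s = 103 h

103 h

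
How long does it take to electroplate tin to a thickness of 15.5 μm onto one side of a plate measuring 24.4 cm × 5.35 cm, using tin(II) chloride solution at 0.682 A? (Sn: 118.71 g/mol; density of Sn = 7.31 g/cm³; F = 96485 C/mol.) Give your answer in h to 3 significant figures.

0.979 h

Plated area = 24.4 × 5.35 = 130.5 cm²
Volume = 130.5 × 15.5×10⁻⁴ cm = 0.2023 cm³
m(Sn) = 0.2023 × 7.31 = 1.479 g
n(Sn) = 1.479 / 118.71 = 0.01246 mol; n(e⁻) = 2 × 0.01246 = 0.02492 mol
Q = 0.02492 × 96485 = 2404 C
t = 2404 / 0.682 = 3525 s = 0.979 h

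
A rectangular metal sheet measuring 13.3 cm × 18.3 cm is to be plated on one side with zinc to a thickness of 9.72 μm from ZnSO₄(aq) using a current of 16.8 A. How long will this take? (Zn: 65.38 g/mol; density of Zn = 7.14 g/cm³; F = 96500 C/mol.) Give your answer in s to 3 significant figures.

Plated area = 13.3 × 18.3 = 243.4 cm²
Volume = 243.4 × 9.72×10⁻⁴ cm = 0.2366 cm³
m(Zn) = 0.2366 × 7.14 = 1.689 g
n(Zn) = 1.689 / 65.38 = 0.02583 mol; n(e⁻) = 2 × 0.02583 = 0.05166 mol
Q = 0.05166 × 96500 = 4985 C
t = 4985 / 16.8 = 296.7 s

297 s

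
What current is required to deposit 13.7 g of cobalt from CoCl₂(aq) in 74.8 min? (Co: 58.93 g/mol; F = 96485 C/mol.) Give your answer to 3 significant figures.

n(Co) = 13.7 / 58.93 = 0.2325 mol
Co²⁺ + 2e⁻ → Co, so n(e⁻) = 2 × 0.2325 = 0.4650 mol
Q = 0.4650 × 96485 = 44870 C
I = Q / t = 44870 / 4488 s = 10.0 A

10.0 A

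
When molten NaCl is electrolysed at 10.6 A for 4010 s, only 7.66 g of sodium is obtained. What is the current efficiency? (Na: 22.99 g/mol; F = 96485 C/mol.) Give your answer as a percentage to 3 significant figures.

75.6%

Q = 10.6 × 4010 = 42510 C
n(e⁻) = 42510 / 96485 = 0.4406 mol
Na⁺ + e⁻ → Na, so theoretical n(Na) = 0.4406 mol → 10.13 g
Efficiency = 7.66 / 10.13 = 0.7562 = 75.6%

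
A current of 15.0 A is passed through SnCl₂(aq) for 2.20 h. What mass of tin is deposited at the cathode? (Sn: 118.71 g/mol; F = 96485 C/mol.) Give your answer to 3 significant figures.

Q = It = 15.0 × 7920 = 1.188×10^5 C
n(e⁻) = 1.188×10^5 / 96485 = 1.231 mol
Sn²⁺ + 2e⁻ → Sn, so n(Sn) = 1.231 / 2 = 0.6155 mol
m = 0.6155 × 118.71 = 73.1 g

73.1 g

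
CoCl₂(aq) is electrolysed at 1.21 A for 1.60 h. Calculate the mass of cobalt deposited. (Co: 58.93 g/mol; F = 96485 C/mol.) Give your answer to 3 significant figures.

Q = 1.21 A × 5760 s = 6970 C
n(e⁻) = Q/F = 6970/96485 = 0.07224 mol
Co²⁺ + 2e⁻ → Co, so n(Co) = 0.07224 / 2 = 0.03612 mol
m = 0.03612 × 58.93 = 2.13 g

2.13 g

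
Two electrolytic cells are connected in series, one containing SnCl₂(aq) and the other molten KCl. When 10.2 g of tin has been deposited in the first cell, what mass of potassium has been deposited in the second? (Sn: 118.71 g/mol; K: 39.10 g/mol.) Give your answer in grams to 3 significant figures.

6.72 g

n(Sn) = 10.2 / 118.71 = 0.08592 mol
Sn²⁺ + 2e⁻ → Sn, so n(e⁻) = 2 × 0.08592 = 0.1718 mol
The cells are in series, so the same charge (and hence the same n(e⁻) = 0.1718 mol) passes through both.
K⁺ + e⁻ → K, so n(K) = 0.1718 mol
m(K) = 0.1718 × 39.10 = 6.72 g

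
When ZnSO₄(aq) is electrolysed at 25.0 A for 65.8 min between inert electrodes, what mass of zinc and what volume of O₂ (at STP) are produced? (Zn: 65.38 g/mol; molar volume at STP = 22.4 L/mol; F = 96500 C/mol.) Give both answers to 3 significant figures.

Q = 25.0 × 3948 = 98700 C; n(e⁻) = 98700 / 96500 = 1.023 mol
Cathode: Zn²⁺ + 2e⁻ → Zn → n(Zn) = 1.023/2 = 0.5115 mol → 33.4 g
Anode: 2H₂O → O₂ + 4H⁺ + 4e⁻ → n(O₂) = 1.023/4 = 0.2558 mol → 5.73 L

33.4 g Zn; 5.73 L O₂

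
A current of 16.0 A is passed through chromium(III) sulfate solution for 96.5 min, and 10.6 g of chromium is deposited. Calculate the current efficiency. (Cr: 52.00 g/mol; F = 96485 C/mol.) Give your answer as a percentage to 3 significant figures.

Q = 16.0 × 5790 = 92640 C
n(e⁻) = 92640 / 96485 = 0.9601 mol
Cr³⁺ + 3e⁻ → Cr, so theoretical n(Cr) = 0.3200 mol → 16.64 g
Efficiency = 10.6 / 16.64 = 0.6370 = 63.7%

63.7%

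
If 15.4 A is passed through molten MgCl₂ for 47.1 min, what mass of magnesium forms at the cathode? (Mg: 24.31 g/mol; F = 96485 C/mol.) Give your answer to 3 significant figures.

Charge passed = 15.4 × 2826 = 43520 C
Moles of electrons = 43520 / 96485 = 0.4511 mol
Mg²⁺ + 2e⁻ → Mg, so n(Mg) = 0.4511 / 2 = 0.2256 mol
m = 0.2256 × 24.31 = 5.48 g

5.48 g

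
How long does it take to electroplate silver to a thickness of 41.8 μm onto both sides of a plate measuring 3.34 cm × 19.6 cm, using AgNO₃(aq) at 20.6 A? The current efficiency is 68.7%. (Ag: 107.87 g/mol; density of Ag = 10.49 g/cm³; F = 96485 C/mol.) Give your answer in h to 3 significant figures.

0.101 h

Plated area = 2 × 3.34 × 19.6 = 130.9 cm²
Volume = 130.9 × 41.8×10⁻⁴ cm = 0.5472 cm³
m(Ag) = 0.5472 × 10.49 = 5.740 g
n(Ag) = 5.740 / 107.87 = 0.05321 mol; n(e⁻) = 0.05321 mol
Q = 0.05321 × 96485 / 0.687 = 7473 C
t = 7473 / 20.6 = 362.8 s = 0.101 h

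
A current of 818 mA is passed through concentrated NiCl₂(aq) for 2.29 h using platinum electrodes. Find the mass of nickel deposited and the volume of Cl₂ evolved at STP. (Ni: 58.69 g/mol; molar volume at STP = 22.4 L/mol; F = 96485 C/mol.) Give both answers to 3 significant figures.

Q = 0.818 × 8244 = 6744 C; n(e⁻) = 6744 / 96485 = 0.06990 mol
Cathode: Ni²⁺ + 2e⁻ → Ni → n(Ni) = 0.06990/2 = 0.03495 mol → 2.05 g
Anode: 2Cl⁻ → Cl₂ + 2e⁻ → n(Cl₂) = 0.06990/2 = 0.03495 mol → 0.783 L

2.05 g Ni; 0.783 L Cl₂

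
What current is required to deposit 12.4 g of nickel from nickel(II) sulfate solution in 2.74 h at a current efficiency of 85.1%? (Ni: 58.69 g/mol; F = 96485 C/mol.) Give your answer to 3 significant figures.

n(Ni) = 12.4 / 58.69 = 0.2113 mol
Ni²⁺ + 2e⁻ → Ni, so n(e⁻) = 2 × 0.2113 = 0.4226 mol
Q = 0.4226 × 96485 / 0.851 = 47910 C
I = Q / t = 47910 / 9864 s = 4.86 A

4.86 A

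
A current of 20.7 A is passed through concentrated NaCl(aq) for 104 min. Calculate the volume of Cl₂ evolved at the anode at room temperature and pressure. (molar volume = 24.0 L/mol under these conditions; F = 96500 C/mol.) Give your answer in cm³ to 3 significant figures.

16100 cm³

Q = 20.7 A × 6240 s = 1.292×10^5 C
n(e⁻) = Q/F = 1.292×10^5/96500 = 1.339 mol
2Cl⁻ → Cl₂ + 2e⁻, so n(Cl₂) = 1.339 / 2 = 0.6695 mol
V = 0.6695 × 24.0 = 16.07 L
= 16100 cm³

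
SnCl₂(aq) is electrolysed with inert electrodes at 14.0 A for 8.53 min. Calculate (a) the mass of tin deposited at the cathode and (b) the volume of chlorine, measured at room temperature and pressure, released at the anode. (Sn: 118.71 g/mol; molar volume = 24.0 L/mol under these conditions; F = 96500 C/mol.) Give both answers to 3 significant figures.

Q = 14.0 × 511.8 = 7165 C; n(e⁻) = 7165 / 96500 = 0.07425 mol
Cathode: Sn²⁺ + 2e⁻ → Sn → n(Sn) = 0.07425/2 = 0.03713 mol → 4.41 g
Anode: 2Cl⁻ → Cl₂ + 2e⁻ → n(Cl₂) = 0.07425/2 = 0.03713 mol → 0.891 L

4.41 g Sn; 0.891 L Cl₂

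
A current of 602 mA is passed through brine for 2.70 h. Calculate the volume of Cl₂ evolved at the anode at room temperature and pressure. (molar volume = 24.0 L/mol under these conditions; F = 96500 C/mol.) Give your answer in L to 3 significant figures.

Q = It = 0.602 × 9720 = 5851 C
Moles of electrons = 5851 / 96500 = 0.06063 mol
2Cl⁻ → Cl₂ + 2e⁻, so n(Cl₂) = 0.06063 / 2 = 0.03032 mol
V = 0.03032 × 24.0 = 0.7277 L

0.728 L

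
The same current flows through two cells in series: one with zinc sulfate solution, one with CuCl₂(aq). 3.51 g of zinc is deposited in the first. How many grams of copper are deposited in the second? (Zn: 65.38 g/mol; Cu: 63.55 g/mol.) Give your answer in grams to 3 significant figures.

3.41 g

n(Zn) = 3.51 / 65.38 = 0.05369 mol
Zn²⁺ + 2e⁻ → Zn, so n(e⁻) = 2 × 0.05369 = 0.1074 mol
Same current for the same time ⇒ same n(e⁻) = 0.1074 mol in both cells.
Cu²⁺ + 2e⁻ → Cu, so n(Cu) = 0.1074 / 2 = 0.05370 mol
m(Cu) = 0.05370 × 63.55 = 3.41 g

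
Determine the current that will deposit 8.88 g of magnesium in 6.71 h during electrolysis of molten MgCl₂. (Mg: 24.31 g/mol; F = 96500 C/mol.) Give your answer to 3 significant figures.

n(Mg) = 8.88 / 24.31 = 0.3653 mol
Mg²⁺ + 2e⁻ → Mg, so n(e⁻) = 2 × 0.3653 = 0.7306 mol
Q = 0.7306 × 96500 = 70500 C
I = Q / t = 70500 / 24156 s = 2.92 A

2.92 A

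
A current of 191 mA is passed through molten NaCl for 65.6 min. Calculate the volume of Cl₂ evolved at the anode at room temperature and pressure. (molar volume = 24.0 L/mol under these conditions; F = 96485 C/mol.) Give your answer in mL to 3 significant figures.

93.5 mL

Q = 0.191 A × 3936 s = 751.8 C
Moles of electrons = 751.8 / 96485 = 0.007792 mol
2Cl⁻ → Cl₂ + 2e⁻, so n(Cl₂) = 0.007792 / 2 = 0.003896 mol
V = 0.003896 × 24.0 = 0.09350 L
= 93.5 mL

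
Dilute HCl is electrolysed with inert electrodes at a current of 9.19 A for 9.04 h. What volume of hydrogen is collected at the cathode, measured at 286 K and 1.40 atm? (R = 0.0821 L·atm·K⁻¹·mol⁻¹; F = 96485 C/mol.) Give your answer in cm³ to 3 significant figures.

Charge passed = 9.19 × 32544 = 2.991×10^5 C
Moles of electrons = 2.991×10^5 / 96485 = 3.100 mol
2H⁺ + 2e⁻ → H₂, so n(H₂) = 3.100 / 2 = 1.550 mol
V = nRT/P = 1.550 × 0.0821 × 286 / 1.40 = 26.00 L
= 26000 cm³

26000 cm³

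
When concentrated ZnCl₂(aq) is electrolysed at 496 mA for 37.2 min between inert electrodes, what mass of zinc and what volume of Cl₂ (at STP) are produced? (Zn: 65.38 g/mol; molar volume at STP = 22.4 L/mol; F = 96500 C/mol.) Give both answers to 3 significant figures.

Q = 0.496 × 2232 = 1107 C; n(e⁻) = 1107 / 96500 = 0.01147 mol
Cathode: Zn²⁺ + 2e⁻ → Zn → n(Zn) = 0.01147/2 = 0.005735 mol → 0.375 g
Anode: 2Cl⁻ → Cl₂ + 2e⁻ → n(Cl₂) = 0.01147/2 = 0.005735 mol → 0.128 L

0.375 g Zn; 0.128 L Cl₂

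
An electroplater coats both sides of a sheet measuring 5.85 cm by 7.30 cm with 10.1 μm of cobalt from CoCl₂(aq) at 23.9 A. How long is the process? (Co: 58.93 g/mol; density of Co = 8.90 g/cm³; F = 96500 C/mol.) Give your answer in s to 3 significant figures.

105 s

Plated area = 2 × 5.85 × 7.30 = 85.41 cm²
Volume = 85.41 × 10.1×10⁻⁴ cm = 0.08626 cm³
m(Co) = 0.08626 × 8.90 = 0.7677 g
n(Co) = 0.7677 / 58.93 = 0.01303 mol; n(e⁻) = 2 × 0.01303 = 0.02606 mol
Q = 0.02606 × 96500 = 2515 C
t = 2515 / 23.9 = 105.2 s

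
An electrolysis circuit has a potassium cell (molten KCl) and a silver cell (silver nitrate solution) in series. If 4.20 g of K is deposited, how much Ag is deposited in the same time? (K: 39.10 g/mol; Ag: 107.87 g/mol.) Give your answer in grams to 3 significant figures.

n(K) = 4.20 / 39.10 = 0.1074 mol
K⁺ + e⁻ → K, so n(e⁻) = 0.1074 mol
In series, the same 0.1074 mol of electrons flows through the second cell.
Ag⁺ + e⁻ → Ag, so n(Ag) = 0.1074 mol
m(Ag) = 0.1074 × 107.87 = 11.6 g

11.6 g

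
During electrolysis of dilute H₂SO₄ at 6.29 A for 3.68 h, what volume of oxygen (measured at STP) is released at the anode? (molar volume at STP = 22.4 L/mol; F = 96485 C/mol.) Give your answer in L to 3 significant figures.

4.84 L

Q = 6.29 A × 13248 s = 83330 C
Moles of electrons = 83330 / 96485 = 0.8637 mol
2H₂O → O₂ + 4H⁺ + 4e⁻, so n(O₂) = 0.8637 / 4 = 0.2159 mol
V = 0.2159 × 22.4 = 4.836 L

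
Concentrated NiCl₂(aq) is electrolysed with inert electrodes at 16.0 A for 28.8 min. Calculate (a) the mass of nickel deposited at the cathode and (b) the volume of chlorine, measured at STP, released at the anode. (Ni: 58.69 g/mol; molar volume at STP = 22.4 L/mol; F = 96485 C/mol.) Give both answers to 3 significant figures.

8.41 g Ni; 3.21 L Cl₂

Q = 16.0 × 1728 = 27650 C; n(e⁻) = 27650 / 96485 = 0.2866 mol
Cathode: Ni²⁺ + 2e⁻ → Ni → n(Ni) = 0.2866/2 = 0.1433 mol → 8.41 g
Anode: 2Cl⁻ → Cl₂ + 2e⁻ → n(Cl₂) = 0.2866/2 = 0.1433 mol → 3.21 L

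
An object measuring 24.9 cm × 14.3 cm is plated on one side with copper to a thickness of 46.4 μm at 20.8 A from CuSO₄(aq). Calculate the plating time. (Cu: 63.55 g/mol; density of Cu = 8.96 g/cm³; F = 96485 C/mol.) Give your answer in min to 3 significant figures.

Plated area = 24.9 × 14.3 = 356.1 cm²
Volume = 356.1 × 46.4×10⁻⁴ cm = 1.652 cm³
m(Cu) = 1.652 × 8.96 = 14.80 g
n(Cu) = 14.80 / 63.55 = 0.2329 mol; n(e⁻) = 2 × 0.2329 = 0.4658 mol
Q = 0.4658 × 96485 = 44940 C
t = 44940 / 20.8 = 2161 s = 36.0 min

36.0 min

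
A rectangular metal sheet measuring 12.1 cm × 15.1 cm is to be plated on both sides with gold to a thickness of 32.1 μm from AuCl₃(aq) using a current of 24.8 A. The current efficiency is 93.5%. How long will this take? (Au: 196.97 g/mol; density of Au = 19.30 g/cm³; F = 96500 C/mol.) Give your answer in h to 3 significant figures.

0.399 h

Plated area = 2 × 12.1 × 15.1 = 365.4 cm²
Volume = 365.4 × 32.1×10⁻⁴ cm = 1.173 cm³
m(Au) = 1.173 × 19.30 = 22.64 g
n(Au) = 22.64 / 196.97 = 0.1149 mol; n(e⁻) = 3 × 0.1149 = 0.3447 mol
Q = 0.3447 × 96500 / 0.935 = 35580 C
t = 35580 / 24.8 = 1435 s = 0.399 h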